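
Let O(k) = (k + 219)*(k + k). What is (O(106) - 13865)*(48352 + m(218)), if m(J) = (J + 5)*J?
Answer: 5336523810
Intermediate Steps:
m(J) = J*(5 + J) (m(J) = (5 + J)*J = J*(5 + J))
O(k) = 2*k*(219 + k) (O(k) = (219 + k)*(2*k) = 2*k*(219 + k))
(O(106) - 13865)*(48352 + m(218)) = (2*106*(219 + 106) - 13865)*(48352 + 218*(5 + 218)) = (2*106*325 - 13865)*(48352 + 218*223) = (68900 - 13865)*(48352 + 48614) = 55035*96966 = 5336523810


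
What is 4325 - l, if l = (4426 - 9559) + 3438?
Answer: 6020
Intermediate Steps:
l = -1695 (l = -5133 + 3438 = -1695)
4325 - l = 4325 - 1*(-1695) = 4325 + 1695 = 6020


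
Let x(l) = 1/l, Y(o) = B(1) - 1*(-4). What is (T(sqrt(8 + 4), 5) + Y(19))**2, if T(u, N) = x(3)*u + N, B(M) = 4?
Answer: 511/3 + 52*sqrt(3)/3 ≈ 200.36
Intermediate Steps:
Y(o) = 8 (Y(o) = 4 - 1*(-4) = 4 + 4 = 8)
T(u, N) = N + u/3 (T(u, N) = u/3 + N = N + u/3)
(T(sqrt(8 + 4), 5) + Y(19))**2 = ((5 + sqrt(8 + 4)/3) + 8)**2 = ((5 + sqrt(12)/3) + 8)**2 = ((5 + (2*sqrt(3))/3) + 8)**2 = ((5 + 2*sqrt(3)/3) + 8)**2 = (13 + 2*sqrt(3)/3)**2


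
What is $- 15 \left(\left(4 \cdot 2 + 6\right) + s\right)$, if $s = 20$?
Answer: $-510$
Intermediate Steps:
$- 15 \left(\left(4 \cdot 2 + 6\right) + s\right) = - 15 \left(\left(4 \cdot 2 + 6\right) + 20\right) = - 15 \left(\left(8 + 6\right) + 20\right) = - 15 \left(14 + 20\right) = \left(-15\right) 34 = -510$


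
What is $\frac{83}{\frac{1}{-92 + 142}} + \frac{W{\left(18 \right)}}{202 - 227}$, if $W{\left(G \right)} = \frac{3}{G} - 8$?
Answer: $\frac{622547}{150} \approx 4150.3$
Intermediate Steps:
$W{\left(G \right)} = -8 + \frac{3}{G}$ ($W{\left(G \right)} = \frac{3}{G} - 8 = -8 + \frac{3}{G}$)
$\frac{83}{\frac{1}{-92 + 142}} + \frac{W{\left(18 \right)}}{202 - 227} = \frac{83}{\frac{1}{-92 + 142}} + \frac{-8 + \frac{3}{18}}{202 - 227} = \frac{83}{\frac{1}{50}} + \frac{-8 + 3 \cdot \frac{1}{18}}{-25} = 83 \frac{1}{\frac{1}{50}} + \left(-8 + \frac{1}{6}\right) \left(- \frac{1}{25}\right) = 83 \cdot 50 - - \frac{47}{150} = 4150 + \frac{47}{150} = \frac{622547}{150}$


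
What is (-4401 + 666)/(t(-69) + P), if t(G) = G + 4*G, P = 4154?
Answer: -3735/3809 ≈ -0.98057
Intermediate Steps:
t(G) = 5*G
(-4401 + 666)/(t(-69) + P) = (-4401 + 666)/(5*(-69) + 4154) = -3735/(-345 + 4154) = -3735/3809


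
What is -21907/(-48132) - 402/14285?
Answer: 293592431/687565620 ≈ 0.42700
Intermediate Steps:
-21907/(-48132) - 402/14285 = -21907*(-1/48132) - 402*1/14285 = 21907/48132 - 402/14285 = 293592431/687565620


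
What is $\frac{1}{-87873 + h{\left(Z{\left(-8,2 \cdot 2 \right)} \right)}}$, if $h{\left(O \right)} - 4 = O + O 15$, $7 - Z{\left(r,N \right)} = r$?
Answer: $- \frac{1}{87629} \approx -1.1412 \cdot 10^{-5}$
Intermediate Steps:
$Z{\left(r,N \right)} = 7 - r$
$h{\left(O \right)} = 4 + 16 O$ ($h{\left(O \right)} = 4 + \left(O + O 15\right) = 4 + \left(O + 15 O\right) = 4 + 16 O$)
$\frac{1}{-87873 + h{\left(Z{\left(-8,2 \cdot 2 \right)} \right)}} = \frac{1}{-87873 + \left(4 + 16 \left(7 - -8\right)\right)} = \frac{1}{-87873 + \left(4 + 16 \left(7 + 8\right)\right)} = \frac{1}{-87873 + \left(4 + 16 \cdot 15\right)} = \frac{1}{-87873 + \left(4 + 240\right)} = \frac{1}{-87873 + 244} = \frac{1}{-87629} = - \frac{1}{87629}$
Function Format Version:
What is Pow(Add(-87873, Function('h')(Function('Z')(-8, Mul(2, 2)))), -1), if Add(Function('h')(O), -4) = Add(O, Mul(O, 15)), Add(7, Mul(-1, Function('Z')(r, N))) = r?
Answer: Rational(-1, 87629) ≈ -1.1412e-5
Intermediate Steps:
Function('Z')(r, N) = Add(7, Mul(-1, r))
Function('h')(O) = Add(4, Mul(16, O)) (Function('h')(O) = Add(4, Add(O, Mul(O, 15))) = Add(4, Add(O, Mul(15, O))) = Add(4, Mul(16, O)))
Pow(Add(-87873, Function('h')(Function('Z')(-8, Mul(2, 2)))), -1) = Pow(Add(-87873, Add(4, Mul(16, Add(7, Mul(-1, -8))))), -1) = Pow(Add(-87873, Add(4, Mul(16, Add(7, 8)))), -1) = Pow(Add(-87873, Add(4, Mul(16, 15))), -1) = Pow(Add(-87873, Add(4, 240)), -1) = Pow(Add(-87873, 244), -1) = Pow(-87629, -1) = Rational(-1, 87629)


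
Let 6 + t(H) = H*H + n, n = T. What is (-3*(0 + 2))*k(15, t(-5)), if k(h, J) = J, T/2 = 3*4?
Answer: -258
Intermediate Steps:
T = 24 (T = 2*(3*4) = 2*12 = 24)
n = 24
t(H) = 18 + H² (t(H) = -6 + (H*H + 24) = -6 + (H² + 24) = -6 + (24 + H²) = 18 + H²)
(-3*(0 + 2))*k(15, t(-5)) = (-3*(0 + 2))*(18 + (-5)²) = (-3*2)*(18 + 25) = -6*43 = -258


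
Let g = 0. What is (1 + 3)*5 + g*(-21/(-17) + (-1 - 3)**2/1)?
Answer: 20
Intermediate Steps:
(1 + 3)*5 + g*(-21/(-17) + (-1 - 3)**2/1) = (1 + 3)*5 + 0*(-21/(-17) + (-1 - 3)**2/1) = 4*5 + 0*(-21*(-1/17) + (-4)**2*1) = 20 + 0*(21/17 + 16*1) = 20 + 0*(21/17 + 16) = 20 + 0*(293/17) = 20 + 0 = 20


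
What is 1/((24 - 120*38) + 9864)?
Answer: 1/5328 ≈ 0.00018769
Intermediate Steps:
1/((24 - 120*38) + 9864) = 1/((24 - 4560) + 9864) = 1/(-4536 + 9864) = 1/5328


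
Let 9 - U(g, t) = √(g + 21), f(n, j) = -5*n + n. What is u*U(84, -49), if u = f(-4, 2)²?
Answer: 2304 - 256*√105 ≈ -319.22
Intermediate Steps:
f(n, j) = -4*n
U(g, t) = 9 - √(21 + g) (U(g, t) = 9 - √(g + 21) = 9 - √(21 + g))
u = 256 (u = (-4*(-4))² = 16² = 256)
u*U(84, -49) = 256*(9 - √(21 + 84)) = 256*(9 - √105) = 2304 - 256*√105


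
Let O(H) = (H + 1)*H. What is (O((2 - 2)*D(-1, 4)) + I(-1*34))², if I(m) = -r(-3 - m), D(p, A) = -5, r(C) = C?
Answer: 961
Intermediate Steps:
I(m) = 3 + m (I(m) = -(-3 - m) = 3 + m)
O(H) = H*(1 + H) (O(H) = (1 + H)*H = H*(1 + H))
(O((2 - 2)*D(-1, 4)) + I(-1*34))² = (((2 - 2)*(-5))*(1 + (2 - 2)*(-5)) + (3 - 1*34))² = ((0*(-5))*(1 + 0*(-5)) + (3 - 34))² = (0*(1 + 0) - 31)² = (0*1 - 31)² = (0 - 31)² = (-31)² = 961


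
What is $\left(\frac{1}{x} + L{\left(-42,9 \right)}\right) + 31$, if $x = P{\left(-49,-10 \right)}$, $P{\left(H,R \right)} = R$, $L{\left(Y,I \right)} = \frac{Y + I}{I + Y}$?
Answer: $\frac{319}{10} \approx 31.9$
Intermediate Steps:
$L{\left(Y,I \right)} = 1$ ($L{\left(Y,I \right)} = \frac{I + Y}{I + Y} = 1$)
$x = -10$
$\left(\frac{1}{x} + L{\left(-42,9 \right)}\right) + 31 = \left(\frac{1}{-10} + 1\right) + 31 = \left(- \frac{1}{10} + 1\right) + 31 = \frac{9}{10} + 31 = \frac{319}{10}$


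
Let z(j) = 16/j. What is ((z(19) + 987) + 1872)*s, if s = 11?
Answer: 597707/19 ≈ 31458.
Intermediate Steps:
((z(19) + 987) + 1872)*s = ((16/19 + 987) + 1872)*11 = (18769/19 + 1872)*11 = (54337/19)*11 = 597707/19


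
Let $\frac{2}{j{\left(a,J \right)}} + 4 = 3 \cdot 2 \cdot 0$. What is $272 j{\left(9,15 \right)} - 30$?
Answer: $-166$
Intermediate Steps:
$j{\left(a,J \right)} = - \frac{1}{2}$ ($j{\left(a,J \right)} = \frac{2}{-4 + 3 \cdot 2 \cdot 0} = \frac{2}{-4 + 6 \cdot 0} = \frac{2}{-4 + 0} = \frac{2}{-4} = 2 \left(- \frac{1}{4}\right) = - \frac{1}{2}$)
$272 j{\left(9,15 \right)} - 30 = 272 \left(- \frac{1}{2}\right) - 30 = -136 - 30 = -166$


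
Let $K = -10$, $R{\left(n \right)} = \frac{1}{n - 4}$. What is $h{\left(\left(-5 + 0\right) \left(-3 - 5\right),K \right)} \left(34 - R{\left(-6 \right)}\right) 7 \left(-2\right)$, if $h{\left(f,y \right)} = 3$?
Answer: $- \frac{7161}{5} \approx -1432.2$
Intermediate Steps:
$R{\left(n \right)} = \frac{1}{-4 + n}$
$h{\left(\left(-5 + 0\right) \left(-3 - 5\right),K \right)} \left(34 - R{\left(-6 \right)}\right) 7 \left(-2\right) = 3 \left(34 - \frac{1}{-4 - 6}\right) 7 \left(-2\right) = 3 \left(34 - \frac{1}{-10}\right) \left(-14\right) = 3 \left(34 - - \frac{1}{10}\right) \left(-14\right) = 3 \left(34 + \frac{1}{10}\right) \left(-14\right) = 3 \cdot \frac{341}{10} \left(-14\right) = \frac{1023}{10} \left(-14\right) = - \frac{7161}{5}$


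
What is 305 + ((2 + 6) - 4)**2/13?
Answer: 3981/13 ≈ 306.23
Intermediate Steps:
305 + ((2 + 6) - 4)**2/13 = 305 + (8 - 4)**2/13 = 305 + (1/13)*4**2 = 305 + (1/13)*16 = 305 + 16/13 = 3981/13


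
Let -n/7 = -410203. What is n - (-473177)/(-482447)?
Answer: 1385307974010/482447 ≈ 2.8714e+6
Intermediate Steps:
n = 2871421 (n = -7*(-410203) = 2871421)
n - (-473177)/(-482447) = 2871421 - (-473177)/(-482447) = 2871421 - (-473177)*(-1)/482447 = 2871421 - 1*473177/482447 = 2871421 - 473177/482447 = 1385307974010/482447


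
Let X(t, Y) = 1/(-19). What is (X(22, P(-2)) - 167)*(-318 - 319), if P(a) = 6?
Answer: 2021838/19 ≈ 1.0641e+5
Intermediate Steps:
X(t, Y) = -1/19
(X(22, P(-2)) - 167)*(-318 - 319) = (-1/19 - 167)*(-318 - 319) = -3174/19*(-637) = 2021838/19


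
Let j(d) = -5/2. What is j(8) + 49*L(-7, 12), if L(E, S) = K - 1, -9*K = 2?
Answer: -1123/18 ≈ -62.389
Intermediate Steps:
K = -2/9 (K = -⅑*2 = -2/9 ≈ -0.22222)
L(E, S) = -11/9 (L(E, S) = -2/9 - 1 = -11/9)
j(d) = -5/2 (j(d) = -5*½ = -5/2)
j(8) + 49*L(-7, 12) = -5/2 + 49*(-11/9) = -5/2 - 539/9 = -1123/18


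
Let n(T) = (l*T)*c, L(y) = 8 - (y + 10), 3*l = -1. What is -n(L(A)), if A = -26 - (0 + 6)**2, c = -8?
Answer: -160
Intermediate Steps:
l = -1/3 (l = (1/3)*(-1) = -1/3 ≈ -0.33333)
A = -62 (A = -26 - 1*6**2 = -26 - 1*36 = -26 - 36 = -62)
L(y) = -2 - y (L(y) = 8 - (10 + y) = 8 + (-10 - y) = -2 - y)
n(T) = 8*T/3 (n(T) = -T/3*(-8) = 8*T/3)
-n(L(A)) = -8*(-2 - 1*(-62))/3 = -8*(-2 + 62)/3 = -8*60/3 = -1*160 = -160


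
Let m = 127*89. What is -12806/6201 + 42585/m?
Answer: 119323367/70089903 ≈ 1.7024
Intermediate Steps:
m = 11303
-12806/6201 + 42585/m = -12806/6201 + 42585/11303 = 119323367/70089903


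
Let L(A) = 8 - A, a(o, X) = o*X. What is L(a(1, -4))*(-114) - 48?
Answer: -1416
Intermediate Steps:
a(o, X) = X*o
L(a(1, -4))*(-114) - 48 = (8 - (-4))*(-114) - 48 = (8 - 1*(-4))*(-114) - 48 = (8 + 4)*(-114) - 48 = 12*(-114) - 48 = -1368 - 48 = -1416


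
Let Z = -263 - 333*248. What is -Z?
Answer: 82847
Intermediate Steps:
Z = -82847 (Z = -263 - 82584 = -82847)
-Z = -1*(-82847) = 82847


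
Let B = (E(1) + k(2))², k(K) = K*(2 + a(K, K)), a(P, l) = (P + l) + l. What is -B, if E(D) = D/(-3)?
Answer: -2209/9 ≈ -245.44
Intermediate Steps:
a(P, l) = P + 2*l
E(D) = -D/3 (E(D) = D*(-⅓) = -D/3)
k(K) = K*(2 + 3*K) (k(K) = K*(2 + (K + 2*K)) = K*(2 + 3*K))
B = 2209/9 (B = (-⅓*1 + 2*(2 + 3*2))² = (-⅓ + 2*(2 + 6))² = (-⅓ + 2*8)² = (-⅓ + 16)² = (47/3)² = 2209/9 ≈ 245.44)
-B = -1*2209/9 = -2209/9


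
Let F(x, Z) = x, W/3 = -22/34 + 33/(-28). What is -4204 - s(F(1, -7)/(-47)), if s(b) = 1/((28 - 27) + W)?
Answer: -8958248/2131 ≈ -4203.8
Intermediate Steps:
W = -2607/476 (W = 3*(-22/34 + 33/(-28)) = 3*(-22*1/34 + 33*(-1/28)) = 3*(-11/17 - 33/28) = 3*(-869/476) = -2607/476 ≈ -5.4769)
s(b) = -476/2131 (s(b) = 1/((28 - 27) - 2607/476) = 1/(1 - 2607/476) = 1/(-2131/476) = -476/2131)
-4204 - s(F(1, -7)/(-47)) = -4204 - 1*(-476/2131) = -4204 + 476/2131 = -8958248/2131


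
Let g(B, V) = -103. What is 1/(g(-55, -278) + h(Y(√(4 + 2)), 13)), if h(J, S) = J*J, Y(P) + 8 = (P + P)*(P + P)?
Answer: 1/153 ≈ 0.0065359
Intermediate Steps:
Y(P) = -8 + 4*P² (Y(P) = -8 + (P + P)*(P + P) = -8 + (2*P)*(2*P) = -8 + 4*P²)
h(J, S) = J²
1/(g(-55, -278) + h(Y(√(4 + 2)), 13)) = 1/(-103 + (-8 + 4*(√(4 + 2))²)²) = 1/(-103 + (-8 + 4*(√6)²)²) = 1/(-103 + (-8 + 4*6)²) = 1/(-103 + (-8 + 24)²) = 1/(-103 + 16²) = 1/(-103 + 256) = 1/153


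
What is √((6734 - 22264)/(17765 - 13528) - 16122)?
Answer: 2*I*√72372667307/4237 ≈ 126.99*I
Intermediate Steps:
√((6734 - 22264)/(17765 - 13528) - 16122) = √(-15530/4237 - 16122) = √(-68324444/4237) = 2*I*√72372667307/4237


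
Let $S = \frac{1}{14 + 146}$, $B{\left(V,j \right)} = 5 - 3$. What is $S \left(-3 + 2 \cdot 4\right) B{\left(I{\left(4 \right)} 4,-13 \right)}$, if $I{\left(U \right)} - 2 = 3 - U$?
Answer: $\frac{1}{16} \approx 0.0625$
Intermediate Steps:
$I{\left(U \right)} = 5 - U$ ($I{\left(U \right)} = 2 - \left(-3 + U\right) = 5 - U$)
$B{\left(V,j \right)} = 2$
$S = \frac{1}{160} \approx 0.00625$
$S \left(-3 + 2 \cdot 4\right) B{\left(I{\left(4 \right)} 4,-13 \right)} = \frac{-3 + 2 \cdot 4}{160} \cdot 2 = \frac{-3 + 8}{160} \cdot 2 = \frac{1}{160} \cdot 5 \cdot 2 = \frac{1}{32} \cdot 2 = \frac{1}{16}$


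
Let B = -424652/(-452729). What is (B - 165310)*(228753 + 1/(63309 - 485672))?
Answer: -7230821497533887156244/191215978627 ≈ -3.7815e+10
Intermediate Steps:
B = 424652/452729 (B = -424652*(-1/452729) = 424652/452729 ≈ 0.93798)
(B - 165310)*(228753 + 1/(63309 - 485672)) = (424652/452729 - 165310)*(228753 + 1/(63309 - 485672)) = -74840206338*(228753 + 1/(-422363))/452729 = -74840206338*(228753 - 1/422363)/452729 = -74840206338/452729*96616803338/422363 = -7230821497533887156244/191215978627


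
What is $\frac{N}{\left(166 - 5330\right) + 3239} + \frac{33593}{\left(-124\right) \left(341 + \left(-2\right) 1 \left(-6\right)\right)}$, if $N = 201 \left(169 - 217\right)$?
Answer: $\frac{357645731}{84261100} \approx 4.2445$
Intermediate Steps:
$N = -9648$ ($N = 201 \left(-48\right) = -9648$)
$\frac{N}{\left(166 - 5330\right) + 3239} + \frac{33593}{\left(-124\right) \left(341 + \left(-2\right) 1 \left(-6\right)\right)} = - \frac{9648}{\left(166 - 5330\right) + 3239} + \frac{33593}{\left(-124\right) \left(341 + \left(-2\right) 1 \left(-6\right)\right)} = - \frac{9648}{\left(166 - 5330\right) + 3239} + \frac{33593}{\left(-124\right) \left(341 - -12\right)} = - \frac{9648}{-5164 + 3239} + \frac{33593}{\left(-124\right) \left(341 + 12\right)} = - \frac{9648}{-1925} + \frac{33593}{\left(-124\right) 353} = \left(-9648\right) \left(- \frac{1}{1925}\right) + \frac{33593}{-43772} = \frac{9648}{1925} + 33593 \left(- \frac{1}{43772}\right) = \frac{9648}{1925} - \frac{33593}{43772} = \frac{357645731}{84261100}$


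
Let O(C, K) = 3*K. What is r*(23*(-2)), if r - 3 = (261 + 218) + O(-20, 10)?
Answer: -23552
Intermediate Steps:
r = 512 (r = 3 + ((261 + 218) + 3*10) = 3 + (479 + 30) = 3 + 509 = 512)
r*(23*(-2)) = 512*(23*(-2)) = 512*(-46) = -23552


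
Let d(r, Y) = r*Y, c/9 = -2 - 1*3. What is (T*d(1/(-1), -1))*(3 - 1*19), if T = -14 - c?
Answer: -496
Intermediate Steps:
c = -45 (c = 9*(-2 - 1*3) = 9*(-2 - 3) = 9*(-5) = -45)
T = 31 (T = -14 - 1*(-45) = -14 + 45 = 31)
d(r, Y) = Y*r
(T*d(1/(-1), -1))*(3 - 1*19) = (31*(-1/(-1)))*(3 - 1*19) = (31*(-1*(-1)))*(3 - 19) = (31*1)*(-16) = 31*(-16) = -496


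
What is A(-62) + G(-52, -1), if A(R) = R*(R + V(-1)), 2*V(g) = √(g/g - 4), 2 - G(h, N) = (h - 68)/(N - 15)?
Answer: 7677/2 - 31*I*√3 ≈ 3838.5 - 53.694*I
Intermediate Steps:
G(h, N) = 2 - (-68 + h)/(-15 + N) (G(h, N) = 2 - (h - 68)/(N - 15) = 2 - (-68 + h)/(-15 + N))
V(g) = I*√3/2 (V(g) = √(g/g - 4)/2 = √(1 - 4)/2 = √(-3)/2 = (I*√3)/2 = I*√3/2)
A(R) = R*(R + I*√3/2)
A(-62) + G(-52, -1) = (½)*(-62)*(2*(-62) + I*√3) + (38 - 1*(-52) + 2*(-1))/(-15 - 1) = (½)*(-62)*(-124 + I*√3) + (38 + 52 - 2)/(-16) = (3844 - 31*I*√3) - 1/16*88 = (3844 - 31*I*√3) - 11/2 = 7677/2 - 31*I*√3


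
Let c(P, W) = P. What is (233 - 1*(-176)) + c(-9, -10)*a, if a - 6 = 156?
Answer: -1049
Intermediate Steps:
a = 162 (a = 6 + 156 = 162)
(233 - 1*(-176)) + c(-9, -10)*a = (233 - 1*(-176)) - 9*162 = (233 + 176) - 1458 = 409 - 1458 = -1049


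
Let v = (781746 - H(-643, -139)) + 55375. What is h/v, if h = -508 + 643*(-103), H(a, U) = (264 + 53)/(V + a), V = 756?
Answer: -7541281/94594356 ≈ -0.079722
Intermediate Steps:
H(a, U) = 317/(756 + a) (H(a, U) = (264 + 53)/(756 + a) = 317/(756 + a))
v = 94594356/113 (v = (781746 - 317/(756 - 643)) + 55375 = (781746 - 317/113) + 55375 = 88336981/113 + 55375 = 94594356/113 ≈ 8.3712e+5)
h = -66737 (h = -508 - 66229 = -66737)
h/v = -66737/94594356/113 = -66737*113/94594356 = -7541281/94594356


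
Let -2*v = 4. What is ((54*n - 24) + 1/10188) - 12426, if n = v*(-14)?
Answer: -111436343/10188 ≈ -10938.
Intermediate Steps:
v = -2 (v = -1/2*4 = -2)
n = 28 (n = -2*(-14) = 28)
((54*n - 24) + 1/10188) - 12426 = ((54*28 - 24) + 1/10188) - 12426 = ((1512 - 24) + 1/10188) - 12426 = (1488 + 1/10188) - 12426 = 15159745/10188 - 12426 = -111436343/10188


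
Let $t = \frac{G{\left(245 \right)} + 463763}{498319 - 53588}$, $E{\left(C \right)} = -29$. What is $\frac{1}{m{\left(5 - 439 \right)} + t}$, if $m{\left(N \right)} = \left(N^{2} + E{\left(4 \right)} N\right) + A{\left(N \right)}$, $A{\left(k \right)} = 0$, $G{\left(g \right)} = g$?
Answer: $\frac{444731}{89365600610} \approx 4.9765 \cdot 10^{-6}$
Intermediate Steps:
$t = \frac{464008}{444731}$ ($t = \frac{245 + 463763}{498319 - 53588} = \frac{464008}{444731} \approx 1.0433$)
$m{\left(N \right)} = N^{2} - 29 N$ ($m{\left(N \right)} = \left(N^{2} - 29 N\right) + 0 = N^{2} - 29 N$)
$\frac{1}{m{\left(5 - 439 \right)} + t} = \frac{1}{\left(5 - 439\right) \left(-29 + \left(5 - 439\right)\right) + \frac{464008}{444731}} = \frac{1}{- 434 \left(-29 - 434\right) + \frac{464008}{444731}} = \frac{1}{\left(-434\right) \left(-463\right) + \frac{464008}{444731}} = \frac{1}{200942 + \frac{464008}{444731}} = \frac{1}{\frac{89365600610}{444731}} = \frac{444731}{89365600610}$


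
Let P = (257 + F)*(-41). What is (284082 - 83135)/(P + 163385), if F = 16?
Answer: 200947/152192 ≈ 1.3204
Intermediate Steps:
P = -11193 (P = (257 + 16)*(-41) = 273*(-41) = -11193)
(284082 - 83135)/(P + 163385) = (284082 - 83135)/(-11193 + 163385) = 200947/152192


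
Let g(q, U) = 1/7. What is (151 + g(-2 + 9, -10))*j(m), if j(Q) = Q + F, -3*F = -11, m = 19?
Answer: 71944/21 ≈ 3425.9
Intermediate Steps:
g(q, U) = ⅐
F = 11/3 (F = -⅓*(-11) = 11/3 ≈ 3.6667)
j(Q) = 11/3 + Q (j(Q) = Q + 11/3 = 11/3 + Q)
(151 + g(-2 + 9, -10))*j(m) = (151 + ⅐)*(11/3 + 19) = (1058/7)*(68/3) = 71944/21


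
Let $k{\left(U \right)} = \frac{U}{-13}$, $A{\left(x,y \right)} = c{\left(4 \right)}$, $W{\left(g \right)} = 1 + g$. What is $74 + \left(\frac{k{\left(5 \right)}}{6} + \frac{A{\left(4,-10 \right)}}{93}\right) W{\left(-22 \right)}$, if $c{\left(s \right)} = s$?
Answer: $\frac{60001}{806} \approx 74.443$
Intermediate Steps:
$A{\left(x,y \right)} = 4$
$k{\left(U \right)} = - \frac{U}{13}$ ($k{\left(U \right)} = U \left(- \frac{1}{13}\right) = - \frac{U}{13}$)
$74 + \left(\frac{k{\left(5 \right)}}{6} + \frac{A{\left(4,-10 \right)}}{93}\right) W{\left(-22 \right)} = 74 + \left(\frac{\left(- \frac{1}{13}\right) 5}{6} + \frac{4}{93}\right) \left(1 - 22\right) = 74 + \left(\left(- \frac{5}{13}\right) \frac{1}{6} + 4 \cdot \frac{1}{93}\right) \left(-21\right) = 74 + \left(- \frac{5}{78} + \frac{4}{93}\right) \left(-21\right) = 74 - - \frac{357}{806} = 74 + \frac{357}{806} = \frac{60001}{806}$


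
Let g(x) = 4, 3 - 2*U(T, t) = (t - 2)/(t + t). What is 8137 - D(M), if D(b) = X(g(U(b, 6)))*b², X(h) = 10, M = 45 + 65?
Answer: -112863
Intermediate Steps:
U(T, t) = 3/2 - (-2 + t)/(4*t) (U(T, t) = 3/2 - (t - 2)/(2*(t + t)) = 3/2 - (-2 + t)/(2*(2*t)) = 3/2 - (-2 + t)*1/(2*t)/2 = 3/2 - (-2 + t)/(4*t))
M = 110
D(b) = 10*b²
8137 - D(M) = 8137 - 10*110² = 8137 - 10*12100 = 8137 - 1*121000 = 8137 - 121000 = -112863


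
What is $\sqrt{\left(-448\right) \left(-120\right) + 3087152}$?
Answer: $4 \sqrt{196307} \approx 1772.3$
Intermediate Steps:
$\sqrt{\left(-448\right) \left(-120\right) + 3087152} = \sqrt{53760 + 3087152} = \sqrt{3140912} = 4 \sqrt{196307}$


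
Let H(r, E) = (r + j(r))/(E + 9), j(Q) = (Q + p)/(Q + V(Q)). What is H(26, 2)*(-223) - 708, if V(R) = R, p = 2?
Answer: -178179/143 ≈ -1246.0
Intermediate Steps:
j(Q) = (2 + Q)/(2*Q) (j(Q) = (Q + 2)/(Q + Q) = (2 + Q)/((2*Q)) = (2 + Q)*(1/(2*Q)) = (2 + Q)/(2*Q))
H(r, E) = (r + (2 + r)/(2*r))/(9 + E) (H(r, E) = (r + (2 + r)/(2*r))/(E + 9) = (r + (2 + r)/(2*r))/(9 + E))
H(26, 2)*(-223) - 708 = ((1 + 26² + (½)*26)/(26*(9 + 2)))*(-223) - 708 = ((1/26)*(1 + 676 + 13)/11)*(-223) - 708 = ((1/26)*(1/11)*690)*(-223) - 708 = (345/143)*(-223) - 708 = -76935/143 - 708 = -178179/143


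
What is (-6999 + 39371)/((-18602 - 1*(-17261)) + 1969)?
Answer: 8093/157 ≈ 51.548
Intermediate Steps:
(-6999 + 39371)/((-18602 - 1*(-17261)) + 1969) = 32372/((-18602 + 17261) + 1969) = 32372/(-1341 + 1969) = 32372/628 = 32372*(1/628) = 8093/157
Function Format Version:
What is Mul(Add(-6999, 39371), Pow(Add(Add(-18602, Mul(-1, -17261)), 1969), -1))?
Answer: Rational(8093, 157) ≈ 51.548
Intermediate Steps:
Mul(Add(-6999, 39371), Pow(Add(Add(-18602, Mul(-1, -17261)), 1969), -1)) = Mul(32372, Pow(Add(Add(-18602, 17261), 1969), -1)) = Mul(32372, Pow(Add(-1341, 1969), -1)) = Mul(32372, Pow(628, -1)) = Mul(32372, Rational(1, 628)) = Rational(8093, 157)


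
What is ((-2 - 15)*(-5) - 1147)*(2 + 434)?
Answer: -463032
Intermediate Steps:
((-2 - 15)*(-5) - 1147)*(2 + 434) = (-17*(-5) - 1147)*436 = (85 - 1147)*436 = -1062*436 = -463032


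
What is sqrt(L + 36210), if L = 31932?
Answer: sqrt(68142) ≈ 261.04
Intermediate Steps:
sqrt(L + 36210) = sqrt(31932 + 36210) = sqrt(68142)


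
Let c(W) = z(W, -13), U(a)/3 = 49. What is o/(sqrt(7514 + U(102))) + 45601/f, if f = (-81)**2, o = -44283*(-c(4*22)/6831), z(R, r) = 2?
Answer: 45601/6561 + 29522*sqrt(7661)/17444097 ≈ 7.0984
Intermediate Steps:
U(a) = 147 (U(a) = 3*49 = 147)
c(W) = 2
o = 29522/2277 (o = -44283/((-6831/2)) = -44283/((-6831*1/2)) = -44283/(-6831/2) = -44283*(-2/6831) = 29522/2277 ≈ 12.965)
f = 6561
o/(sqrt(7514 + U(102))) + 45601/f = 29522/(2277*(sqrt(7514 + 147))) + 45601/6561 = 29522/(2277*(sqrt(7661))) + 45601*(1/6561) = 29522*(sqrt(7661)/7661)/2277 + 45601/6561 = 29522*sqrt(7661)/17444097 + 45601/6561 = 45601/6561 + 29522*sqrt(7661)/17444097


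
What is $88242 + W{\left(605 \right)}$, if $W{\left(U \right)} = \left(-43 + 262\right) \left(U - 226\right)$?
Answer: $171243$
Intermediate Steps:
$W{\left(U \right)} = -49494 + 219 U$ ($W{\left(U \right)} = 219 \left(-226 + U\right) = -49494 + 219 U$)
$88242 + W{\left(605 \right)} = 88242 + \left(-49494 + 219 \cdot 605\right) = 88242 + \left(-49494 + 132495\right) = 88242 + 83001 = 171243$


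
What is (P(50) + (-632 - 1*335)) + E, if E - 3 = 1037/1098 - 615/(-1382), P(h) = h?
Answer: -5675525/6219 ≈ -912.61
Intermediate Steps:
E = 27298/6219 (E = 3 + (1037/1098 - 615/(-1382)) = 3 + (1037*(1/1098) - 615*(-1/1382)) = 3 + (17/18 + 615/1382) = 3 + 8641/6219 = 27298/6219 ≈ 4.3895)
(P(50) + (-632 - 1*335)) + E = (50 + (-632 - 1*335)) + 27298/6219 = (50 + (-632 - 335)) + 27298/6219 = (50 - 967) + 27298/6219 = -917 + 27298/6219 = -5675525/6219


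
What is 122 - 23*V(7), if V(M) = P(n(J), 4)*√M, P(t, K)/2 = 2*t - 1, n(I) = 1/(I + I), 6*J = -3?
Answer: 122 + 138*√7 ≈ 487.11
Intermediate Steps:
J = -½ (J = (⅙)*(-3) = -½ ≈ -0.50000)
n(I) = 1/(2*I)
P(t, K) = -2 + 4*t (P(t, K) = 2*(2*t - 1) = 2*(-1 + 2*t) = -2 + 4*t)
V(M) = -6*√M (V(M) = (-2 + 4*(1/(2*(-½))))*√M = (-2 + 4*((½)*(-2)))*√M = (-2 + 4*(-1))*√M = (-2 - 4)*√M = -6*√M)
122 - 23*V(7) = 122 - (-138)*√7 = 122 + 138*√7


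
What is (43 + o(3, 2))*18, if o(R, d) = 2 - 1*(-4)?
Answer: 882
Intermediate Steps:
o(R, d) = 6 (o(R, d) = 2 + 4 = 6)
(43 + o(3, 2))*18 = (43 + 6)*18 = 49*18 = 882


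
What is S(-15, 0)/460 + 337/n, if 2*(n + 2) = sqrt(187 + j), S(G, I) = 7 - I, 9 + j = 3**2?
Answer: 1241357/78660 + 674*sqrt(187)/171 ≈ 69.681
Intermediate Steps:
j = 0 (j = -9 + 3**2 = -9 + 9 = 0)
n = -2 + sqrt(187)/2 (n = -2 + sqrt(187 + 0)/2 = -2 + sqrt(187)/2 ≈ 4.8374)
S(-15, 0)/460 + 337/n = (7 - 1*0)/460 + 337/(-2 + sqrt(187)/2) = (7 + 0)*(1/460) + 337/(-2 + sqrt(187)/2) = 7*(1/460) + 337/(-2 + sqrt(187)/2) = 7/460 + 337/(-2 + sqrt(187)/2)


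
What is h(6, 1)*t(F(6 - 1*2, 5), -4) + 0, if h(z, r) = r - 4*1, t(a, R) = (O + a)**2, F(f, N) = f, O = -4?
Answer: 0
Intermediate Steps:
t(a, R) = (-4 + a)**2
h(z, r) = -4 + r (h(z, r) = r - 4 = -4 + r)
h(6, 1)*t(F(6 - 1*2, 5), -4) + 0 = (-4 + 1)*(-4 + (6 - 1*2))**2 + 0 = -3*(-4 + (6 - 2))**2 + 0 = -3*(-4 + 4)**2 + 0 = -3*0**2 + 0 = -3*0 + 0 = 0 + 0 = 0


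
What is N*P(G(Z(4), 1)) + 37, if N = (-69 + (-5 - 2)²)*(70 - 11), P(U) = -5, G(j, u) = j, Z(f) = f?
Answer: 5937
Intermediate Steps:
N = -1180 (N = (-69 + (-7)²)*59 = (-69 + 49)*59 = -20*59 = -1180)
N*P(G(Z(4), 1)) + 37 = -1180*(-5) + 37 = 5900 + 37 = 5937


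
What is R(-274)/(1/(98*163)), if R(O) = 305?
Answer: 4872070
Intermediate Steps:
R(-274)/(1/(98*163)) = 305/(1/(98*163)) = 305/(1/15974) = 305*15974 = 4872070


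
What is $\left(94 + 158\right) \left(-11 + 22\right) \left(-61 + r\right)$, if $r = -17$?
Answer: $-216216$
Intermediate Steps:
$\left(94 + 158\right) \left(-11 + 22\right) \left(-61 + r\right) = \left(94 + 158\right) \left(-11 + 22\right) \left(-61 - 17\right) = 252 \cdot 11 \left(-78\right) = 252 \left(-858\right) = -216216$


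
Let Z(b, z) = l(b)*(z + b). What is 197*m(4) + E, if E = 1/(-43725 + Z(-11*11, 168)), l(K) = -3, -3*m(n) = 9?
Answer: -25924807/43866 ≈ -591.00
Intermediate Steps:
m(n) = -3 (m(n) = -⅓*9 = -3)
Z(b, z) = -3*b - 3*z (Z(b, z) = -3*(z + b) = -3*(b + z) = -3*b - 3*z)
E = -1/43866 (E = 1/(-43725 + (-(-33)*11 - 3*168)) = 1/(-43725 + (-3*(-121) - 504)) = 1/(-43725 + (363 - 504)) = 1/(-43725 - 141) = 1/(-43866) = -1/43866 ≈ -2.2797e-5)
197*m(4) + E = 197*(-3) - 1/43866 = -591 - 1/43866 = -25924807/43866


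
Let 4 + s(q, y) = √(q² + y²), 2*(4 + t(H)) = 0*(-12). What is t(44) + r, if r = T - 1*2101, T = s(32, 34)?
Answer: -2109 + 2*√545 ≈ -2062.3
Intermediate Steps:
t(H) = -4 (t(H) = -4 + (0*(-12))/2 = -4 + (½)*0 = -4 + 0 = -4)
s(q, y) = -4 + √(q² + y²)
T = -4 + 2*√545 (T = -4 + √(32² + 34²) = -4 + √(1024 + 1156) = -4 + √2180 = -4 + 2*√545 ≈ 42.690)
r = -2105 + 2*√545 (r = (-4 + 2*√545) - 1*2101 = (-4 + 2*√545) - 2101 = -2105 + 2*√545 ≈ -2058.3)
t(44) + r = -4 + (-2105 + 2*√545) = -2109 + 2*√545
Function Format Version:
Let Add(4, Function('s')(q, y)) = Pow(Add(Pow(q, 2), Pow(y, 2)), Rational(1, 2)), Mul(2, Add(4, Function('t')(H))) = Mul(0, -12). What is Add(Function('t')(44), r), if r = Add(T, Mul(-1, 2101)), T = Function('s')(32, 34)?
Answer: Add(-2109, Mul(2, Pow(545, Rational(1, 2)))) ≈ -2062.3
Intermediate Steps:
Function('t')(H) = -4 (Function('t')(H) = Add(-4, Mul(Rational(1, 2), Mul(0, -12))) = Add(-4, Mul(Rational(1, 2), 0)) = Add(-4, 0) = -4)
Function('s')(q, y) = Add(-4, Pow(Add(Pow(q, 2), Pow(y, 2)), Rational(1, 2)))
T = Add(-4, Mul(2, Pow(545, Rational(1, 2)))) (T = Add(-4, Pow(Add(Pow(32, 2), Pow(34, 2)), Rational(1, 2))) = Add(-4, Pow(Add(1024, 1156), Rational(1, 2))) = Add(-4, Pow(2180, Rational(1, 2))) = Add(-4, Mul(2, Pow(545, Rational(1, 2)))) ≈ 42.690)
r = Add(-2105, Mul(2, Pow(545, Rational(1, 2)))) (r = Add(Add(-4, Mul(2, Pow(545, Rational(1, 2)))), Mul(-1, 2101)) = Add(Add(-4, Mul(2, Pow(545, Rational(1, 2)))), -2101) = Add(-2105, Mul(2, Pow(545, Rational(1, 2)))) ≈ -2058.3)
Add(Function('t')(44), r) = Add(-4, Add(-2105, Mul(2, Pow(545, Rational(1, 2))))) = Add(-2109, Mul(2, Pow(545, Rational(1, 2))))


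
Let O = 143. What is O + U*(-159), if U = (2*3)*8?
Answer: -7489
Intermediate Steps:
U = 48 (U = 6*8 = 48)
O + U*(-159) = 143 + 48*(-159) = 143 - 7632 = -7489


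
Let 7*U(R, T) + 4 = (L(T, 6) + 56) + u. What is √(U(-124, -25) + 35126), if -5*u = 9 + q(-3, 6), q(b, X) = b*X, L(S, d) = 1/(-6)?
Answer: √1549394490/210 ≈ 187.44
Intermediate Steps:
L(S, d) = -⅙
q(b, X) = X*b
u = 9/5 (u = -(9 + 6*(-3))/5 = -(9 - 18)/5 = -⅕*(-9) = 9/5 ≈ 1.8000)
U(R, T) = 1609/210 (U(R, T) = -4/7 + ((-⅙ + 56) + 9/5)/7 = -4/7 + (335/6 + 9/5)/7 = -4/7 + (⅐)*(1729/30) = -4/7 + 247/30 = 1609/210)
√(U(-124, -25) + 35126) = √(1609/210 + 35126) = √(7378069/210) = √1549394490/210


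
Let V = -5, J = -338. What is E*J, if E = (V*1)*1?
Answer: 1690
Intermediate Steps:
E = -5 (E = -5*1*1 = -5*1 = -5)
E*J = -5*(-338) = 1690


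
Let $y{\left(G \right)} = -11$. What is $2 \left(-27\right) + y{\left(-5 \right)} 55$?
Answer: $-659$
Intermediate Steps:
$2 \left(-27\right) + y{\left(-5 \right)} 55 = 2 \left(-27\right) - 605 = -54 - 605 = -659$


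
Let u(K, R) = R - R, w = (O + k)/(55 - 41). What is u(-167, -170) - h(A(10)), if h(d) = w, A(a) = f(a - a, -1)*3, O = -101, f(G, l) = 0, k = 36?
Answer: 65/14 ≈ 4.6429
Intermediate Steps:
w = -65/14 (w = (-101 + 36)/(55 - 41) = -65/14 ≈ -4.6429)
u(K, R) = 0
A(a) = 0 (A(a) = 0*3 = 0)
h(d) = -65/14
u(-167, -170) - h(A(10)) = 0 - 1*(-65/14) = 0 + 65/14 = 65/14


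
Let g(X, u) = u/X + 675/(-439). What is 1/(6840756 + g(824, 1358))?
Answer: 180868/1237273876189 ≈ 1.4618e-7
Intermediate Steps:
g(X, u) = -675/439 + u/X (g(X, u) = u/X + 675*(-1/439) = u/X - 675/439 = -675/439 + u/X)
1/(6840756 + g(824, 1358)) = 1/(6840756 + (-675/439 + 1358/824)) = 1/(6840756 + (-675/439 + 1358*(1/824))) = 1/(6840756 + (-675/439 + 679/412)) = 1/(6840756 + 19981/180868) = 1/(1237273876189/180868) = 180868/1237273876189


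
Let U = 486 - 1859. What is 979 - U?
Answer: 2352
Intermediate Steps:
U = -1373
979 - U = 979 - 1*(-1373) = 979 + 1373 = 2352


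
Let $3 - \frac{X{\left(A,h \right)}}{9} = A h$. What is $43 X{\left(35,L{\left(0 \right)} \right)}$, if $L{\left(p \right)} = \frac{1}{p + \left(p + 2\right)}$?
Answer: $- \frac{11223}{2} \approx -5611.5$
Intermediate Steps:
$L{\left(p \right)} = \frac{1}{2 + 2 p}$ ($L{\left(p \right)} = \frac{1}{p + \left(2 + p\right)} = \frac{1}{2 + 2 p}$)
$X{\left(A,h \right)} = 27 - 9 A h$
$43 X{\left(35,L{\left(0 \right)} \right)} = 43 \left(27 - 315 \frac{1}{2 \left(1 + 0\right)}\right) = 43 \left(27 - 315 \frac{1}{2 \cdot 1}\right) = 43 \left(27 - 315 \cdot \frac{1}{2} \cdot 1\right) = 43 \left(27 - 315 \cdot \frac{1}{2}\right) = 43 \left(27 - \frac{315}{2}\right) = 43 \left(- \frac{261}{2}\right) = - \frac{11223}{2}$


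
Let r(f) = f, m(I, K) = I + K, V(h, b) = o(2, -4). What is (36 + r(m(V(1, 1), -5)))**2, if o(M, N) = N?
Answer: 729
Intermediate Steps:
V(h, b) = -4
(36 + r(m(V(1, 1), -5)))**2 = (36 + (-4 - 5))**2 = (36 - 9)**2 = 27**2 = 729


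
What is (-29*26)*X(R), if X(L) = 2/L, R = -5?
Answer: 1508/5 ≈ 301.60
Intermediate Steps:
(-29*26)*X(R) = (-29*26)*(2/(-5)) = -1508*(-1)/5 = -754*(-⅖) = 1508/5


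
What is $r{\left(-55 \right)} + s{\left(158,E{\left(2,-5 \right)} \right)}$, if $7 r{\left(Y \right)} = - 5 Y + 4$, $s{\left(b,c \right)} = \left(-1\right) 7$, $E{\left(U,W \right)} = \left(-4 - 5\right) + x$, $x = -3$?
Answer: $\frac{230}{7} \approx 32.857$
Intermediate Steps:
$E{\left(U,W \right)} = -12$ ($E{\left(U,W \right)} = \left(-4 - 5\right) - 3 = -9 - 3 = -12$)
$s{\left(b,c \right)} = -7$
$r{\left(Y \right)} = \frac{4}{7} - \frac{5 Y}{7}$ ($r{\left(Y \right)} = \frac{- 5 Y + 4}{7} = \frac{4 - 5 Y}{7} = \frac{4}{7} - \frac{5 Y}{7}$)
$r{\left(-55 \right)} + s{\left(158,E{\left(2,-5 \right)} \right)} = \left(\frac{4}{7} - - \frac{275}{7}\right) - 7 = \left(\frac{4}{7} + \frac{275}{7}\right) - 7 = \frac{279}{7} - 7 = \frac{230}{7}$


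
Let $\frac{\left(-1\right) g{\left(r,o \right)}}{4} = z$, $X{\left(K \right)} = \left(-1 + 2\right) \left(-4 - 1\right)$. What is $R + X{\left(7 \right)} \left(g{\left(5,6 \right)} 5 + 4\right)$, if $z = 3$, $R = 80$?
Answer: $360$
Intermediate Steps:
$X{\left(K \right)} = -5$ ($X{\left(K \right)} = 1 \left(-5\right) = -5$)
$g{\left(r,o \right)} = -12$ ($g{\left(r,o \right)} = \left(-4\right) 3 = -12$)
$R + X{\left(7 \right)} \left(g{\left(5,6 \right)} 5 + 4\right) = 80 - 5 \left(\left(-12\right) 5 + 4\right) = 80 - 5 \left(-60 + 4\right) = 80 - -280 = 80 + 280 = 360$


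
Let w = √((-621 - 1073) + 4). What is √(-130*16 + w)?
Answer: √(-2080 + 13*I*√10) ≈ 0.4507 + 45.609*I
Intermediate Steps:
w = 13*I*√10 (w = √(-1694 + 4) = √(-1690) = 13*I*√10 ≈ 41.11*I)
√(-130*16 + w) = √(-130*16 + 13*I*√10) = √(-2080 + 13*I*√10)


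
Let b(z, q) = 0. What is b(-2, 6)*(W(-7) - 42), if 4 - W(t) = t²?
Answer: 0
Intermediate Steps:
W(t) = 4 - t²
b(-2, 6)*(W(-7) - 42) = 0*((4 - 1*(-7)²) - 42) = 0*((4 - 1*49) - 42) = 0*((4 - 49) - 42) = 0*(-45 - 42) = 0*(-87) = 0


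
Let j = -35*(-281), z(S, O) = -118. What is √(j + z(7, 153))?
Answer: √9717 ≈ 98.575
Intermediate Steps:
j = 9835
√(j + z(7, 153)) = √(9835 - 118) = √9717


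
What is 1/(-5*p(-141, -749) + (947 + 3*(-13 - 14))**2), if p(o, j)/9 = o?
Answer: 1/756301 ≈ 1.3222e-6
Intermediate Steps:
p(o, j) = 9*o
1/(-5*p(-141, -749) + (947 + 3*(-13 - 14))**2) = 1/(-45*(-141) + (947 + 3*(-13 - 14))**2) = 1/(-5*(-1269) + (947 + 3*(-27))**2) = 1/(6345 + (947 - 81)**2) = 1/(6345 + 866**2) = 1/(6345 + 749956) = 1/756301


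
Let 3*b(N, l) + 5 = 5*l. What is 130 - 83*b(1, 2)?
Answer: -25/3 ≈ -8.3333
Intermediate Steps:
b(N, l) = -5/3 + 5*l/3 (b(N, l) = -5/3 + (5*l)/3 = -5/3 + 5*l/3)
130 - 83*b(1, 2) = 130 - 83*(-5/3 + (5/3)*2) = 130 - 83*(-5/3 + 10/3) = 130 - 83*5/3 = 130 - 415/3 = -25/3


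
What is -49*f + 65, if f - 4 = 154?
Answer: -7677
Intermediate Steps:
f = 158 (f = 4 + 154 = 158)
-49*f + 65 = -49*158 + 65 = -7742 + 65 = -7677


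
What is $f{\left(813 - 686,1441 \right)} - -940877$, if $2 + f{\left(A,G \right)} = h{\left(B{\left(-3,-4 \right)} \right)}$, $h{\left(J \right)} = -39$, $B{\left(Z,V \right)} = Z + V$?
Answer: $940836$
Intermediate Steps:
$B{\left(Z,V \right)} = V + Z$
$f{\left(A,G \right)} = -41$ ($f{\left(A,G \right)} = -2 - 39 = -41$)
$f{\left(813 - 686,1441 \right)} - -940877 = -41 - -940877 = -41 + 940877 = 940836$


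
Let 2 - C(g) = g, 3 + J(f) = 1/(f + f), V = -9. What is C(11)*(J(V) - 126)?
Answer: 2323/2 ≈ 1161.5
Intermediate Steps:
J(f) = -3 + 1/(2*f) (J(f) = -3 + 1/(f + f) = -3 + 1/(2*f))
C(g) = 2 - g
C(11)*(J(V) - 126) = (2 - 1*11)*((-3 + (½)/(-9)) - 126) = (2 - 11)*((-3 + (½)*(-⅑)) - 126) = -9*((-3 - 1/18) - 126) = -9*(-55/18 - 126) = -9*(-2323/18) = 2323/2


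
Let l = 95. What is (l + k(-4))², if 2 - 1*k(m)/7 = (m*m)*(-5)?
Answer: 447561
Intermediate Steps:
k(m) = 14 + 35*m² (k(m) = 14 - 7*m*m*(-5) = 14 - 7*m²*(-5) = 14 - (-35)*m² = 14 + 35*m²)
(l + k(-4))² = (95 + (14 + 35*(-4)²))² = (95 + (14 + 35*16))² = (95 + (14 + 560))² = (95 + 574)² = 669² = 447561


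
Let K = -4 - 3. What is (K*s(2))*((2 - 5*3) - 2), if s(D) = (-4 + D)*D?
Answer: -420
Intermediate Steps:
s(D) = D*(-4 + D)
K = -7
(K*s(2))*((2 - 5*3) - 2) = (-14*(-4 + 2))*((2 - 5*3) - 2) = (-14*(-2))*((2 - 15) - 2) = (-7*(-4))*(-13 - 2) = 28*(-15) = -420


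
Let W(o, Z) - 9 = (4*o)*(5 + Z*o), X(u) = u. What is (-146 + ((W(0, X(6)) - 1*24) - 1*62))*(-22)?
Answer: 4906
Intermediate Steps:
W(o, Z) = 9 + 4*o*(5 + Z*o) (W(o, Z) = 9 + (4*o)*(5 + Z*o) = 9 + 4*o*(5 + Z*o))
(-146 + ((W(0, X(6)) - 1*24) - 1*62))*(-22) = (-146 + (((9 + 20*0 + 4*6*0**2) - 1*24) - 1*62))*(-22) = (-146 + (((9 + 0 + 4*6*0) - 24) - 62))*(-22) = (-146 + (((9 + 0 + 0) - 24) - 62))*(-22) = (-146 + ((9 - 24) - 62))*(-22) = (-146 + (-15 - 62))*(-22) = (-146 - 77)*(-22) = -223*(-22) = 4906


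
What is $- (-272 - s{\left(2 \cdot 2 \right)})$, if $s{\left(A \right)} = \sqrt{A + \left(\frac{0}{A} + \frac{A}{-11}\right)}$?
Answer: $272 + \frac{2 \sqrt{110}}{11} \approx 273.91$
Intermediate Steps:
$s{\left(A \right)} = \frac{\sqrt{110} \sqrt{A}}{11}$ ($s{\left(A \right)} = \sqrt{A + \left(0 + A \left(- \frac{1}{11}\right)\right)} = \sqrt{A + \left(0 - \frac{A}{11}\right)} = \sqrt{A - \frac{A}{11}} = \sqrt{\frac{10 A}{11}} = \frac{\sqrt{110} \sqrt{A}}{11}$)
$- (-272 - s{\left(2 \cdot 2 \right)}) = - (-272 - \frac{\sqrt{110} \sqrt{2 \cdot 2}}{11}) = - (-272 - \frac{\sqrt{110} \sqrt{4}}{11}) = - (-272 - \frac{1}{11} \sqrt{110} \cdot 2) = - (-272 - \frac{2 \sqrt{110}}{11}) = 272 + \frac{2 \sqrt{110}}{11}$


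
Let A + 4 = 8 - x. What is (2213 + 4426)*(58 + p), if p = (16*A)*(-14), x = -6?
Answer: -14486298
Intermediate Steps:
A = 10 (A = -4 + (8 - 1*(-6)) = -4 + (8 + 6) = -4 + 14 = 10)
p = -2240 (p = (16*10)*(-14) = 160*(-14) = -2240)
(2213 + 4426)*(58 + p) = (2213 + 4426)*(58 - 2240) = 6639*(-2182) = -14486298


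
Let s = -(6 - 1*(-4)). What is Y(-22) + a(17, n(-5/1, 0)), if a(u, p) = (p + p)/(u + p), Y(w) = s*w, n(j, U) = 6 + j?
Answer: 1981/9 ≈ 220.11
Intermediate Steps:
s = -10 (s = -(6 + 4) = -1*10 = -10)
Y(w) = -10*w
a(u, p) = 2*p/(p + u) (a(u, p) = (2*p)/(p + u) = 2*p/(p + u))
Y(-22) + a(17, n(-5/1, 0)) = -10*(-22) + 2*(6 - 5/1)/((6 - 5/1) + 17) = 220 + 2*(6 - 5*1)/((6 - 5*1) + 17) = 220 + 2*(6 - 5)/((6 - 5) + 17) = 220 + 2*1/(1 + 17) = 220 + 2*1/18 = 220 + 2*1*(1/18) = 220 + ⅑ = 1981/9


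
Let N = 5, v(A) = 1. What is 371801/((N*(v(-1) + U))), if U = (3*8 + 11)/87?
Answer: 32346687/610 ≈ 53027.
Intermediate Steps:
U = 35/87 (U = (24 + 11)*(1/87) = 35*(1/87) = 35/87 ≈ 0.40230)
371801/((N*(v(-1) + U))) = 371801/((5*(1 + 35/87))) = 371801/((5*(122/87))) = 371801/(610/87) = 371801*(87/610) = 32346687/610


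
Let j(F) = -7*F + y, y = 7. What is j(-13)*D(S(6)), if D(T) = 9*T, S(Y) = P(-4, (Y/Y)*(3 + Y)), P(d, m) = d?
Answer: -3528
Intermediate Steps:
S(Y) = -4
j(F) = 7 - 7*F (j(F) = -7*F + 7 = 7 - 7*F)
j(-13)*D(S(6)) = (7 - 7*(-13))*(9*(-4)) = (7 + 91)*(-36) = 98*(-36) = -3528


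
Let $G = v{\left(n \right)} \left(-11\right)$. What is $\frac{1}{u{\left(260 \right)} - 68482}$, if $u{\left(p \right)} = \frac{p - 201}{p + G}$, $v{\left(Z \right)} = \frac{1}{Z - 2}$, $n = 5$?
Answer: $- \frac{769}{52662481} \approx -1.4602 \cdot 10^{-5}$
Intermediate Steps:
$v{\left(Z \right)} = \frac{1}{-2 + Z}$
$G = - \frac{11}{3}$ ($G = \frac{1}{-2 + 5} \left(-11\right) = \frac{1}{3} \left(-11\right) = - \frac{11}{3} \approx -3.6667$)
$u{\left(p \right)} = \frac{-201 + p}{- \frac{11}{3} + p}$ ($u{\left(p \right)} = \frac{p - 201}{p - \frac{11}{3}} = \frac{-201 + p}{- \frac{11}{3} + p}$)
$\frac{1}{u{\left(260 \right)} - 68482} = \frac{1}{\frac{3 \left(-201 + 260\right)}{-11 + 3 \cdot 260} - 68482} = \frac{1}{3 \frac{1}{-11 + 780} \cdot 59 - 68482} = \frac{1}{3 \cdot \frac{1}{769} \cdot 59 - 68482} = \frac{1}{\frac{177}{769} - 68482} = \frac{1}{- \frac{52662481}{769}} = - \frac{769}{52662481}$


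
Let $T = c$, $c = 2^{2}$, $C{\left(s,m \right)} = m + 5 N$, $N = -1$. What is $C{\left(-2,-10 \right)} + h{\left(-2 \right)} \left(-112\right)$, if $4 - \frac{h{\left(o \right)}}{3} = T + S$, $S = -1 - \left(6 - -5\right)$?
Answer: $-4047$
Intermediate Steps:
$C{\left(s,m \right)} = -5 + m$ ($C{\left(s,m \right)} = m + 5 \left(-1\right) = m - 5 = -5 + m$)
$S = -12$ ($S = -1 - \left(6 + 5\right) = -1 - 11 = -12$)
$c = 4$
$T = 4$
$h{\left(o \right)} = 36$ ($h{\left(o \right)} = 12 - 3 \left(4 - 12\right) = 12 - -24 = 12 + 24 = 36$)
$C{\left(-2,-10 \right)} + h{\left(-2 \right)} \left(-112\right) = \left(-5 - 10\right) + 36 \left(-112\right) = -15 - 4032 = -4047$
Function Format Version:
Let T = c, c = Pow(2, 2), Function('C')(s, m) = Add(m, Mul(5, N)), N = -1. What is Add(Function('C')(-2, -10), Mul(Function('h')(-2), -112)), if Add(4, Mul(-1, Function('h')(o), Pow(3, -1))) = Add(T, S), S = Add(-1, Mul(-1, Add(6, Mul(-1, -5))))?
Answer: -4047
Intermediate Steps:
Function('C')(s, m) = Add(-5, m) (Function('C')(s, m) = Add(m, Mul(5, -1)) = Add(m, -5) = Add(-5, m))
S = -12 (S = Add(-1, Mul(-1, Add(6, 5))) = Add(-1, Mul(-1, 11)) = Add(-1, -11) = -12)
c = 4
T = 4
Function('h')(o) = 36 (Function('h')(o) = Add(12, Mul(-3, Add(4, -12))) = Add(12, Mul(-3, -8)) = Add(12, 24) = 36)
Add(Function('C')(-2, -10), Mul(Function('h')(-2), -112)) = Add(Add(-5, -10), Mul(36, -112)) = Add(-15, -4032) = -4047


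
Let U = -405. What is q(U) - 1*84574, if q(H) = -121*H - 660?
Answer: -36229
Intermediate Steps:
q(H) = -660 - 121*H
q(U) - 1*84574 = (-660 - 121*(-405)) - 1*84574 = (-660 + 49005) - 84574 = 48345 - 84574 = -36229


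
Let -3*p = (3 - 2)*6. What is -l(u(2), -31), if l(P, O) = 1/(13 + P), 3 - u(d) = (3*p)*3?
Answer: -1/34 ≈ -0.029412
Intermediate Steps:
p = -2 (p = -(3 - 2)*6/3 = -6/3 = -⅓*6 = -2)
u(d) = 21 (u(d) = 3 - 3*(-2)*3 = 3 - (-6)*3 = 3 - 1*(-18) = 3 + 18 = 21)
-l(u(2), -31) = -1/(13 + 21) = -1/34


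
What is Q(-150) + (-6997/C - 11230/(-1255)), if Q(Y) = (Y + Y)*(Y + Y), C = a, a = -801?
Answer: 18098145293/201051 ≈ 90018.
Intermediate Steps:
C = -801
Q(Y) = 4*Y² (Q(Y) = (2*Y)*(2*Y) = 4*Y²)
Q(-150) + (-6997/C - 11230/(-1255)) = 4*(-150)² + (-6997/(-801) - 11230/(-1255)) = 4*22500 + (-6997*(-1/801) - 11230*(-1/1255)) = 90000 + (6997/801 + 2246/251) = 90000 + 3555293/201051 = 18098145293/201051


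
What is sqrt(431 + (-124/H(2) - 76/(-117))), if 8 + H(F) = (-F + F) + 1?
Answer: sqrt(33490639)/273 ≈ 21.198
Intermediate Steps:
H(F) = -7 (H(F) = -8 + ((-F + F) + 1) = -8 + (0 + 1) = -8 + 1 = -7)
sqrt(431 + (-124/H(2) - 76/(-117))) = sqrt(431 + (-124/(-7) - 76/(-117))) = sqrt(431 + (-124*(-1/7) - 76*(-1/117))) = sqrt(431 + (124/7 + 76/117)) = sqrt(431 + 15040/819) = sqrt(368029/819) = sqrt(33490639)/273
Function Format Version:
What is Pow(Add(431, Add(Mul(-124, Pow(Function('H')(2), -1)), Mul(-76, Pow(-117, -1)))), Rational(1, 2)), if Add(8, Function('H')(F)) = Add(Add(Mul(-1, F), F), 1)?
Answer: Mul(Rational(1, 273), Pow(33490639, Rational(1, 2))) ≈ 21.198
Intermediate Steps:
Function('H')(F) = -7 (Function('H')(F) = Add(-8, Add(Add(Mul(-1, F), F), 1)) = Add(-8, Add(0, 1)) = Add(-8, 1) = -7)
Pow(Add(431, Add(Mul(-124, Pow(Function('H')(2), -1)), Mul(-76, Pow(-117, -1)))), Rational(1, 2)) = Pow(Add(431, Add(Mul(-124, Pow(-7, -1)), Mul(-76, Pow(-117, -1)))), Rational(1, 2)) = Pow(Add(431, Add(Mul(-124, Rational(-1, 7)), Mul(-76, Rational(-1, 117)))), Rational(1, 2)) = Pow(Add(431, Add(Rational(124, 7), Rational(76, 117))), Rational(1, 2)) = Pow(Add(431, Rational(15040, 819)), Rational(1, 2)) = Pow(Rational(368029, 819), Rational(1, 2)) = Mul(Rational(1, 273), Pow(33490639, Rational(1, 2)))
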